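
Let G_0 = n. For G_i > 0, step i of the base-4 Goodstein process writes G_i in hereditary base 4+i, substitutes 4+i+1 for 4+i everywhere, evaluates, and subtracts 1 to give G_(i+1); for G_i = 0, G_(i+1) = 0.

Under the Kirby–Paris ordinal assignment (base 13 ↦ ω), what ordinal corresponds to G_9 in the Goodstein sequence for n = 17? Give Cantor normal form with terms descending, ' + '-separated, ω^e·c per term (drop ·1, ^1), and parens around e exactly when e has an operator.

ω·4 + 10

i=0: 17 = 4^2 + 1 (b=4); 4→5: 5^2 + 1 = 26; 26−1 = 25
i=1: 25 = 5^2 (b=5); 5→6: 6^2 = 36; 36−1 = 35
i=2: 35 = 5·6 + 5 (b=6); 6→7: 5·7 + 5 = 40; 40−1 = 39
i=3: 39 = 5·7 + 4 (b=7); 7→8: 5·8 + 4 = 44; 44−1 = 43
i=4: 43 = 5·8 + 3 (b=8); 8→9: 5·9 + 3 = 48; 48−1 = 47
i=5: 47 = 5·9 + 2 (b=9); 9→10: 5·10 + 2 = 52; 52−1 = 51
i=6: 51 = 5·10 + 1 (b=10); 10→11: 5·11 + 1 = 56; 56−1 = 55
i=7: 55 = 5·11 (b=11); 11→12: 5·12 = 60; 60−1 = 59
i=8: 59 = 4·12 + 11 (b=12); 12→13: 4·13 + 11 = 63; 63−1 = 62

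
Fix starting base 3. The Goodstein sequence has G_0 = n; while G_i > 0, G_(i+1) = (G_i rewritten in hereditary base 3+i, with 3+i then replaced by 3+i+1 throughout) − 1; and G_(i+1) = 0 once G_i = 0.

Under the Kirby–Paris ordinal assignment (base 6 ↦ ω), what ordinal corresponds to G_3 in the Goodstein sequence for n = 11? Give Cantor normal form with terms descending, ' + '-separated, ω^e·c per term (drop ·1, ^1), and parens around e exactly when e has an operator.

[0] 11 ≡ 3^2 + 2 (base 3). Lift 4: 18. −1: 17.
[1] 17 ≡ 4^2 + 1 (base 4). Lift 5: 26. −1: 25.
[2] 25 ≡ 5^2 (base 5). Lift 6: 36. −1: 35.
[3] 35 ≡ 5·6 + 5 (base 6). Lift 7: 40. −1: 39.

ω·5 + 5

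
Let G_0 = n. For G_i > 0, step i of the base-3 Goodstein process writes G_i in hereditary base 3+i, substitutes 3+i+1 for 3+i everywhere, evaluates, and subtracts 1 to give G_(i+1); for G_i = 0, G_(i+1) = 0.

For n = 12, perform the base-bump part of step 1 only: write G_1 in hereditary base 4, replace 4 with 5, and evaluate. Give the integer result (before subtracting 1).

28

G_0=12  [base 3] 3^2 + 3  →[3↦4]→  4^2 + 4 = 20  −1 ⇒ G_1=19
G_1=19  [base 4] 4^2 + 3  →[4↦5]→  5^2 + 3 = 28  −1 ⇒ G_2=27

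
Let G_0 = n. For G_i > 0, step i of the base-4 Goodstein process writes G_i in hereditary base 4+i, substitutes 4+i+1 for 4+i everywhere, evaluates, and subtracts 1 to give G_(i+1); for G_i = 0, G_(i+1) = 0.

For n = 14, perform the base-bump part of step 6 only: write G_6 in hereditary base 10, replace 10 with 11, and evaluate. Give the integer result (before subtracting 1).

25

step 0: 14 = 3·4 + 2; sub 5 for 4: 3·5 + 2; = 17; G_1 = 17−1 = 16
step 1: 16 = 3·5 + 1; sub 6 for 5: 3·6 + 1; = 19; G_2 = 19−1 = 18
step 2: 18 = 3·6; sub 7 for 6: 3·7; = 21; G_3 = 21−1 = 20
step 3: 20 = 2·7 + 6; sub 8 for 7: 2·8 + 6; = 22; G_4 = 22−1 = 21
step 4: 21 = 2·8 + 5; sub 9 for 8: 2·9 + 5; = 23; G_5 = 23−1 = 22
step 5: 22 = 2·9 + 4; sub 10 for 9: 2·10 + 4; = 24; G_6 = 24−1 = 23
step 6: 23 = 2·10 + 3; sub 11 for 10: 2·11 + 3; = 25; G_7 = 25−1 = 24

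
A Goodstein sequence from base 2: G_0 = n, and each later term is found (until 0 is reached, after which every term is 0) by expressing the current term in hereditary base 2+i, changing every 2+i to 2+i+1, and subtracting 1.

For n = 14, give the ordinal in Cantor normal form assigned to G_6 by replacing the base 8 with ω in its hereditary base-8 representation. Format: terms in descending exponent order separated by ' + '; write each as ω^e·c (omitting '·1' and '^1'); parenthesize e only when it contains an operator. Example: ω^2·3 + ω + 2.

ω^(ω + 1) + ω^5·5 + ω^4·5 + ω^3·5 + ω^2·5 + ω·5 + 3

G_0=14  [base 2] 2^(2 + 1) + 2^2 + 2  →[2↦3]→  3^(3 + 1) + 3^3 + 3 = 111  −1 ⇒ G_1=110
G_1=110  [base 3] 3^(3 + 1) + 3^3 + 2  →[3↦4]→  4^(4 + 1) + 4^4 + 2 = 1282  −1 ⇒ G_2=1281
G_2=1281  [base 4] 4^(4 + 1) + 4^4 + 1  →[4↦5]→  5^(5 + 1) + 5^5 + 1 = 18751  −1 ⇒ G_3=18750
G_3=18750  [base 5] 5^(5 + 1) + 5^5  →[5↦6]→  6^(6 + 1) + 6^6 = 326592  −1 ⇒ G_4=326591
G_4=326591  [base 6] 6^(6 + 1) + 5·6^5 + 5·6^4 + 5·6^3 + 5·6^2 + 5·6 + 5  →[6↦7]→  7^(7 + 1) + 5·7^5 + 5·7^4 + 5·7^3 + 5·7^2 + 5·7 + 5 = 5862841  −1 ⇒ G_5=5862840
G_5=5862840  [base 7] 7^(7 + 1) + 5·7^5 + 5·7^4 + 5·7^3 + 5·7^2 + 5·7 + 4  →[7↦8]→  8^(8 + 1) + 5·8^5 + 5·8^4 + 5·8^3 + 5·8^2 + 5·8 + 4 = 134404972  −1 ⇒ G_6=134404971
G_6=134404971  [base 8] 8^(8 + 1) + 5·8^5 + 5·8^4 + 5·8^3 + 5·8^2 + 5·8 + 3  →[8↦9]→  9^(9 + 1) + 5·9^5 + 5·9^4 + 5·9^3 + 5·9^2 + 5·9 + 3 = 3487116549  −1 ⇒ G_7=3487116548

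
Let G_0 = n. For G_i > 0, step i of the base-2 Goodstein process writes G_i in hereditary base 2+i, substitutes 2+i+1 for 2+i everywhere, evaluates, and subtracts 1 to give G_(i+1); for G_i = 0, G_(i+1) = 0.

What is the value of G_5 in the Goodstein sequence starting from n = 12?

5764910

i=0: 12 = 2^(2 + 1) + 2^2 (b=2); 2→3: 3^(3 + 1) + 3^3 = 108; 108−1 = 107
i=1: 107 = 3^(3 + 1) + 2·3^2 + 2·3 + 2 (b=3); 3→4: 4^(4 + 1) + 2·4^2 + 2·4 + 2 = 1066; 1066−1 = 1065
i=2: 1065 = 4^(4 + 1) + 2·4^2 + 2·4 + 1 (b=4); 4→5: 5^(5 + 1) + 2·5^2 + 2·5 + 1 = 15686; 15686−1 = 15685
i=3: 15685 = 5^(5 + 1) + 2·5^2 + 2·5 (b=5); 5→6: 6^(6 + 1) + 2·6^2 + 2·6 = 280020; 280020−1 = 280019
i=4: 280019 = 6^(6 + 1) + 2·6^2 + 6 + 5 (b=6); 6→7: 7^(7 + 1) + 2·7^2 + 7 + 5 = 5764911; 5764911−1 = 5764910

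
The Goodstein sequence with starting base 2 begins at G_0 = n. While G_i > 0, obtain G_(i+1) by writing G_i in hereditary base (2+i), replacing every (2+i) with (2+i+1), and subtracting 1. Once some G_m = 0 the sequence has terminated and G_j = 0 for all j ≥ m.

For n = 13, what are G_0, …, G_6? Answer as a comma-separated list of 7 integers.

G_0=13  [base 2] 2^(2 + 1) + 2^2 + 1  →[2↦3]→  3^(3 + 1) + 3^3 + 1 = 109  −1 ⇒ G_1=108
G_1=108  [base 3] 3^(3 + 1) + 3^3  →[3↦4]→  4^(4 + 1) + 4^4 = 1280  −1 ⇒ G_2=1279
G_2=1279  [base 4] 4^(4 + 1) + 3·4^3 + 3·4^2 + 3·4 + 3  →[4↦5]→  5^(5 + 1) + 3·5^3 + 3·5^2 + 3·5 + 3 = 16093  −1 ⇒ G_3=16092
G_3=16092  [base 5] 5^(5 + 1) + 3·5^3 + 3·5^2 + 3·5 + 2  →[5↦6]→  6^(6 + 1) + 3·6^3 + 3·6^2 + 3·6 + 2 = 280712  −1 ⇒ G_4=280711
G_4=280711  [base 6] 6^(6 + 1) + 3·6^3 + 3·6^2 + 3·6 + 1  →[6↦7]→  7^(7 + 1) + 3·7^3 + 3·7^2 + 3·7 + 1 = 5765999  −1 ⇒ G_5=5765998
G_5=5765998  [base 7] 7^(7 + 1) + 3·7^3 + 3·7^2 + 3·7  →[7↦8]→  8^(8 + 1) + 3·8^3 + 3·8^2 + 3·8 = 134219480  −1 ⇒ G_6=134219479

13, 108, 1279, 16092, 280711, 5765998, 134219479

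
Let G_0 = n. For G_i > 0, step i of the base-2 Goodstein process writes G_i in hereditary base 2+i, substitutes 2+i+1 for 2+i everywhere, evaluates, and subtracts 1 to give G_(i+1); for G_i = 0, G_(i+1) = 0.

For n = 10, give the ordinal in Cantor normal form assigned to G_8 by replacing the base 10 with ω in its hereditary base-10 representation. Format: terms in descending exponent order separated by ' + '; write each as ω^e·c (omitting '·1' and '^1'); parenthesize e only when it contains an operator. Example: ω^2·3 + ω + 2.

ω^ω·5 + ω^5·5 + ω^4·5 + ω^3·5 + ω^2·5 + ω·5 + 1

base 2: 10 = 2^(2 + 1) + 2; at 3: 3^(3 + 1) + 3 = 84; next = 83
base 3: 83 = 3^(3 + 1) + 2; at 4: 4^(4 + 1) + 2 = 1026; next = 1025
base 4: 1025 = 4^(4 + 1) + 1; at 5: 5^(5 + 1) + 1 = 15626; next = 15625
base 5: 15625 = 5^(5 + 1); at 6: 6^(6 + 1) = 279936; next = 279935
base 6: 279935 = 5·6^6 + 5·6^5 + 5·6^4 + 5·6^3 + 5·6^2 + 5·6 + 5; at 7: 5·7^7 + 5·7^5 + 5·7^4 + 5·7^3 + 5·7^2 + 5·7 + 5 = 4215755; next = 4215754
base 7: 4215754 = 5·7^7 + 5·7^5 + 5·7^4 + 5·7^3 + 5·7^2 + 5·7 + 4; at 8: 5·8^8 + 5·8^5 + 5·8^4 + 5·8^3 + 5·8^2 + 5·8 + 4 = 84073324; next = 84073323
base 8: 84073323 = 5·8^8 + 5·8^5 + 5·8^4 + 5·8^3 + 5·8^2 + 5·8 + 3; at 9: 5·9^9 + 5·9^5 + 5·9^4 + 5·9^3 + 5·9^2 + 5·9 + 3 = 1937434593; next = 1937434592
base 9: 1937434592 = 5·9^9 + 5·9^5 + 5·9^4 + 5·9^3 + 5·9^2 + 5·9 + 2; at 10: 5·10^10 + 5·10^5 + 5·10^4 + 5·10^3 + 5·10^2 + 5·10 + 2 = 50000555552; next = 50000555551
base 10: 50000555551 = 5·10^10 + 5·10^5 + 5·10^4 + 5·10^3 + 5·10^2 + 5·10 + 1; at 11: 5·11^11 + 5·11^5 + 5·11^4 + 5·11^3 + 5·11^2 + 5·11 + 1 = 1426559238831; next = 1426559238830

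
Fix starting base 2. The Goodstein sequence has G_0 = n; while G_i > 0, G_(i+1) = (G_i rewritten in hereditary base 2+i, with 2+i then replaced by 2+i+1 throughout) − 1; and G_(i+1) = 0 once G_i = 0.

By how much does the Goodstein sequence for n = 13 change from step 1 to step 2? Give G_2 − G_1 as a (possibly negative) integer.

i=0: 13 = 2^(2 + 1) + 2^2 + 1 (b=2); 2→3: 3^(3 + 1) + 3^3 + 1 = 109; 109−1 = 108
i=1: 108 = 3^(3 + 1) + 3^3 (b=3); 3→4: 4^(4 + 1) + 4^4 = 1280; 1280−1 = 1279

1171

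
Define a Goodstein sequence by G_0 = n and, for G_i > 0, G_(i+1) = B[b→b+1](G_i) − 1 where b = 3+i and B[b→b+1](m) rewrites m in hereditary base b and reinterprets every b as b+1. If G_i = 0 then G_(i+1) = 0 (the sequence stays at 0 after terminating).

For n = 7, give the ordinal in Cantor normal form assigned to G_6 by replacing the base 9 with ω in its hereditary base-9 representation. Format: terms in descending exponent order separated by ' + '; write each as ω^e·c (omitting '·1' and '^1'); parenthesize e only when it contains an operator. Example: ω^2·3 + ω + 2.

ω

7 —HB3→ 2·3 + 1 —bump→ 2·4 + 1 = 9 —(−1)→ 8
8 —HB4→ 2·4 —bump→ 2·5 = 10 —(−1)→ 9
9 —HB5→ 5 + 4 —bump→ 6 + 4 = 10 —(−1)→ 9
9 —HB6→ 6 + 3 —bump→ 7 + 3 = 10 —(−1)→ 9
9 —HB7→ 7 + 2 —bump→ 8 + 2 = 10 —(−1)→ 9
9 —HB8→ 8 + 1 —bump→ 9 + 1 = 10 —(−1)→ 9
9 —HB9→ 9 —bump→ 10 = 10 —(−1)→ 9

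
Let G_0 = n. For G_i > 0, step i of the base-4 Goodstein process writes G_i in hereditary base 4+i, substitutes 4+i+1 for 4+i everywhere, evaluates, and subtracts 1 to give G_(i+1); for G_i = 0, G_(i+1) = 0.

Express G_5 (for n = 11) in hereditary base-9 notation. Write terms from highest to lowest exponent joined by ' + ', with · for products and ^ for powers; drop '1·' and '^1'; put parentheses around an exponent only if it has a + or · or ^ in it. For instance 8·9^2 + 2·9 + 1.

9 + 6

11 —HB4→ 2·4 + 3 —bump→ 2·5 + 3 = 13 —(−1)→ 12
12 —HB5→ 2·5 + 2 —bump→ 2·6 + 2 = 14 —(−1)→ 13
13 —HB6→ 2·6 + 1 —bump→ 2·7 + 1 = 15 —(−1)→ 14
14 —HB7→ 2·7 —bump→ 2·8 = 16 —(−1)→ 15
15 —HB8→ 8 + 7 —bump→ 9 + 7 = 16 —(−1)→ 15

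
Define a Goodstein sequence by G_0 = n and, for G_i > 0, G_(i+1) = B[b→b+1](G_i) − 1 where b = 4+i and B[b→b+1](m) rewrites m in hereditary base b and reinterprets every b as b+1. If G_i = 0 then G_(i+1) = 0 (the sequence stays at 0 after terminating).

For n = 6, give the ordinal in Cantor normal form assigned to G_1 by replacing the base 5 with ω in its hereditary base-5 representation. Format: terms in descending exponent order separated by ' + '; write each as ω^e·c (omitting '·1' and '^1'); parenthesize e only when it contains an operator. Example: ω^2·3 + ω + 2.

ω + 1

G_0=6  [base 4] 4 + 2  →[4↦5]→  5 + 2 = 7  −1 ⇒ G_1=6
G_1=6  [base 5] 5 + 1  →[5↦6]→  6 + 1 = 7  −1 ⇒ G_2=6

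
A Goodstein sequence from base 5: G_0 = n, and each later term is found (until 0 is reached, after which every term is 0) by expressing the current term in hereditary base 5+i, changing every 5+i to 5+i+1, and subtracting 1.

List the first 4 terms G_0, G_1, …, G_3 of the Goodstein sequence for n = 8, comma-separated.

base 5: 8 = 5 + 3; at 6: 6 + 3 = 9; next = 8
base 6: 8 = 6 + 2; at 7: 7 + 2 = 9; next = 8
base 7: 8 = 7 + 1; at 8: 8 + 1 = 9; next = 8

8, 8, 8, 8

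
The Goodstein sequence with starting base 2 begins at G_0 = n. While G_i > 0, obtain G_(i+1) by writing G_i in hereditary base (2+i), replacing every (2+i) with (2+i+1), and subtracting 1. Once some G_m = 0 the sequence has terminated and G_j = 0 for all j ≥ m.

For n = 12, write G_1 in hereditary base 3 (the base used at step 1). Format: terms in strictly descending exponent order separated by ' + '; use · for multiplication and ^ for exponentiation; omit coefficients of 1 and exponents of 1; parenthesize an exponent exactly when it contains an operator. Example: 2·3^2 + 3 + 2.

3^(3 + 1) + 2·3^2 + 2·3 + 2

base 2: 12 = 2^(2 + 1) + 2^2; at 3: 3^(3 + 1) + 3^3 = 108; next = 107
base 3: 107 = 3^(3 + 1) + 2·3^2 + 2·3 + 2; at 4: 4^(4 + 1) + 2·4^2 + 2·4 + 2 = 1066; next = 1065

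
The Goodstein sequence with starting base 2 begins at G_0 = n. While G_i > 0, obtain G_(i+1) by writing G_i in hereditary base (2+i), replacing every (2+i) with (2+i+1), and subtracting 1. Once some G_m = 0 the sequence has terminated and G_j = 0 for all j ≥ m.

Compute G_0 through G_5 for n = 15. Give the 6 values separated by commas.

(0) 15|_2 = 2^(2 + 1) + 2^2 + 2 + 1 ↦ 3^(3 + 1) + 3^3 + 3 + 1|_3 = 112 ⇒ 111
(1) 111|_3 = 3^(3 + 1) + 3^3 + 3 ↦ 4^(4 + 1) + 4^4 + 4|_4 = 1284 ⇒ 1283
(2) 1283|_4 = 4^(4 + 1) + 4^4 + 3 ↦ 5^(5 + 1) + 5^5 + 3|_5 = 18753 ⇒ 18752
(3) 18752|_5 = 5^(5 + 1) + 5^5 + 2 ↦ 6^(6 + 1) + 6^6 + 2|_6 = 326594 ⇒ 326593
(4) 326593|_6 = 6^(6 + 1) + 6^6 + 1 ↦ 7^(7 + 1) + 7^7 + 1|_7 = 6588345 ⇒ 6588344

15, 111, 1283, 18752, 326593, 6588344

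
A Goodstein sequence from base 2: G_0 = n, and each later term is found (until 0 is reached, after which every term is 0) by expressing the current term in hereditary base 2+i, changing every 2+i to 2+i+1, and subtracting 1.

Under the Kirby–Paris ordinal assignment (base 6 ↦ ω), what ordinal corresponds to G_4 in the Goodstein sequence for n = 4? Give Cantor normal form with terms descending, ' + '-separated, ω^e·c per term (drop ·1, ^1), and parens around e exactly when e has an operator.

ω^2·2 + ω + 5

base 2: 4 = 2^2; at 3: 3^3 = 27; next = 26
base 3: 26 = 2·3^2 + 2·3 + 2; at 4: 2·4^2 + 2·4 + 2 = 42; next = 41
base 4: 41 = 2·4^2 + 2·4 + 1; at 5: 2·5^2 + 2·5 + 1 = 61; next = 60
base 5: 60 = 2·5^2 + 2·5; at 6: 2·6^2 + 2·6 = 84; next = 83
base 6: 83 = 2·6^2 + 6 + 5; at 7: 2·7^2 + 7 + 5 = 110; next = 109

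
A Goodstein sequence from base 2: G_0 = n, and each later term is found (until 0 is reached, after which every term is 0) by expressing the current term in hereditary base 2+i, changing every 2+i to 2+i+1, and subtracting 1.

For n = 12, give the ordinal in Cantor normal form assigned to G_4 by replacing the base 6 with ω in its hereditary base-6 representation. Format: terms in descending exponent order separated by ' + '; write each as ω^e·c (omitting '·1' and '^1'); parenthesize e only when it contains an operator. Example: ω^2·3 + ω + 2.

ω^(ω + 1) + ω^2·2 + ω + 5

[0] 12 ≡ 2^(2 + 1) + 2^2 (base 2). Lift 3: 108. −1: 107.
[1] 107 ≡ 3^(3 + 1) + 2·3^2 + 2·3 + 2 (base 3). Lift 4: 1066. −1: 1065.
[2] 1065 ≡ 4^(4 + 1) + 2·4^2 + 2·4 + 1 (base 4). Lift 5: 15686. −1: 15685.
[3] 15685 ≡ 5^(5 + 1) + 2·5^2 + 2·5 (base 5). Lift 6: 280020. −1: 280019.
[4] 280019 ≡ 6^(6 + 1) + 2·6^2 + 6 + 5 (base 6). Lift 7: 5764911. −1: 5764910.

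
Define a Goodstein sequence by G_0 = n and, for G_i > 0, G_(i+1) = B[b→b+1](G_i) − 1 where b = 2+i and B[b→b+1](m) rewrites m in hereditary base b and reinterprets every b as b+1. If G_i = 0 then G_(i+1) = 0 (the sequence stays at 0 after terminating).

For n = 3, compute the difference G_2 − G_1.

G_0 = 3. HB_2(3) = 2 + 1. Bump = 4. G_1 = 3.
G_1 = 3. HB_3(3) = 3. Bump = 4. G_2 = 3.

0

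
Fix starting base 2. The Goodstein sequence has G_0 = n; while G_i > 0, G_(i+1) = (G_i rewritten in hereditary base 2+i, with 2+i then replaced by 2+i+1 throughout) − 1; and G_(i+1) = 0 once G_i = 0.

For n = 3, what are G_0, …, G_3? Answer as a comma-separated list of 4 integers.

base 2: 3 = 2 + 1; at 3: 3 + 1 = 4; next = 3
base 3: 3 = 3; at 4: 4 = 4; next = 3
base 4: 3 = 3; at 5: 3 = 3; next = 2

3, 3, 3, 2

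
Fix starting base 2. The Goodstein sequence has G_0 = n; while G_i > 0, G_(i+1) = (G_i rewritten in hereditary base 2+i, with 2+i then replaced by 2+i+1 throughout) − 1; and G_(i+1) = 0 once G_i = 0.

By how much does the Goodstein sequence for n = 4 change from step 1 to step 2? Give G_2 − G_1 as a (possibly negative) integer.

[0] 4 ≡ 2^2 (base 2). Lift 3: 27. −1: 26.
[1] 26 ≡ 2·3^2 + 2·3 + 2 (base 3). Lift 4: 42. −1: 41.

15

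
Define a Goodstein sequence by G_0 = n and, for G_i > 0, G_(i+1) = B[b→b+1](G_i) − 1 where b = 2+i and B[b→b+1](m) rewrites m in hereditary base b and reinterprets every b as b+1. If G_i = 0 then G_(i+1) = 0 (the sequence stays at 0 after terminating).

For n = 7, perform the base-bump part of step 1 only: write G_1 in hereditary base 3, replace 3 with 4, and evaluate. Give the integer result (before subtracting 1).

(0) 7|_2 = 2^2 + 2 + 1 ↦ 3^3 + 3 + 1|_3 = 31 ⇒ 30
(1) 30|_3 = 3^3 + 3 ↦ 4^4 + 4|_4 = 260 ⇒ 259

260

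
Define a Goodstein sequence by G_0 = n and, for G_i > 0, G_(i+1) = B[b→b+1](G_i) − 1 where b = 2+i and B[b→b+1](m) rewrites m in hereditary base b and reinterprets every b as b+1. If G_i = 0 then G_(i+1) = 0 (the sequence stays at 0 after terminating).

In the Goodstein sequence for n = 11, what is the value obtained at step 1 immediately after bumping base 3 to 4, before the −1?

step 0: 11 = 2^(2 + 1) + 2 + 1; sub 3 for 2: 3^(3 + 1) + 3 + 1; = 85; G_1 = 85−1 = 84
step 1: 84 = 3^(3 + 1) + 3; sub 4 for 3: 4^(4 + 1) + 4; = 1028; G_2 = 1028−1 = 1027

1028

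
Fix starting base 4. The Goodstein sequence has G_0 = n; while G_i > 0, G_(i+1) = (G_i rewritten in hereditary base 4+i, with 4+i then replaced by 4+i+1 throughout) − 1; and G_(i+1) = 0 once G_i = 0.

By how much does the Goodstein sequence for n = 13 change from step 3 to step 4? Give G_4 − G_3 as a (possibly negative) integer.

1

13 —HB4→ 3·4 + 1 —bump→ 3·5 + 1 = 16 —(−1)→ 15
15 —HB5→ 3·5 —bump→ 3·6 = 18 —(−1)→ 17
17 —HB6→ 2·6 + 5 —bump→ 2·7 + 5 = 19 —(−1)→ 18
18 —HB7→ 2·7 + 4 —bump→ 2·8 + 4 = 20 —(−1)→ 19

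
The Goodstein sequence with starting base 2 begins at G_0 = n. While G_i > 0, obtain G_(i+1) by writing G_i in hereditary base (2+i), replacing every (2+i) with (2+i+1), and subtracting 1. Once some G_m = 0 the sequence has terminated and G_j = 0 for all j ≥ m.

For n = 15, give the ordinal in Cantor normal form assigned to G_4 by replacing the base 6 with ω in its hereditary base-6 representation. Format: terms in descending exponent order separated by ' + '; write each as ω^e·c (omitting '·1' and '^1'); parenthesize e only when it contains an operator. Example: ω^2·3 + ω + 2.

ω^(ω + 1) + ω^ω + 1

G_0 = 15. HB_2(15) = 2^(2 + 1) + 2^2 + 2 + 1. Bump = 112. G_1 = 111.
G_1 = 111. HB_3(111) = 3^(3 + 1) + 3^3 + 3. Bump = 1284. G_2 = 1283.
G_2 = 1283. HB_4(1283) = 4^(4 + 1) + 4^4 + 3. Bump = 18753. G_3 = 18752.
G_3 = 18752. HB_5(18752) = 5^(5 + 1) + 5^5 + 2. Bump = 326594. G_4 = 326593.
G_4 = 326593. HB_6(326593) = 6^(6 + 1) + 6^6 + 1. Bump = 6588345. G_5 = 6588344.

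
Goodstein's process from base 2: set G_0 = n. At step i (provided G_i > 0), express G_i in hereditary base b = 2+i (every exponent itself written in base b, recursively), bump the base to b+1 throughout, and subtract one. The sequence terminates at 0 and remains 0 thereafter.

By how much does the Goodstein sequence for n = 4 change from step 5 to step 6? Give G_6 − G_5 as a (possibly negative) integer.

30

4 —HB2→ 2^2 —bump→ 3^3 = 27 —(−1)→ 26
26 —HB3→ 2·3^2 + 2·3 + 2 —bump→ 2·4^2 + 2·4 + 2 = 42 —(−1)→ 41
41 —HB4→ 2·4^2 + 2·4 + 1 —bump→ 2·5^2 + 2·5 + 1 = 61 —(−1)→ 60
60 —HB5→ 2·5^2 + 2·5 —bump→ 2·6^2 + 2·6 = 84 —(−1)→ 83
83 —HB6→ 2·6^2 + 6 + 5 —bump→ 2·7^2 + 7 + 5 = 110 —(−1)→ 109
109 —HB7→ 2·7^2 + 7 + 4 —bump→ 2·8^2 + 8 + 4 = 140 —(−1)→ 139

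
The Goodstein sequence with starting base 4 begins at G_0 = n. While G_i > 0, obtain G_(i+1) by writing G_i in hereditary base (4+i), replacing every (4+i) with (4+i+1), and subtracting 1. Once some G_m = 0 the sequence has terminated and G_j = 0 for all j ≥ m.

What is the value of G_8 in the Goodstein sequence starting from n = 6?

1

base 4: 6 = 4 + 2; at 5: 5 + 2 = 7; next = 6
base 5: 6 = 5 + 1; at 6: 6 + 1 = 7; next = 6
base 6: 6 = 6; at 7: 7 = 7; next = 6
base 7: 6 = 6; at 8: 6 = 6; next = 5
base 8: 5 = 5; at 9: 5 = 5; next = 4
base 9: 4 = 4; at 10: 4 = 4; next = 3
base 10: 3 = 3; at 11: 3 = 3; next = 2
base 11: 2 = 2; at 12: 2 = 2; next = 1
base 12: 1 = 1; at 13: 1 = 1; next = 0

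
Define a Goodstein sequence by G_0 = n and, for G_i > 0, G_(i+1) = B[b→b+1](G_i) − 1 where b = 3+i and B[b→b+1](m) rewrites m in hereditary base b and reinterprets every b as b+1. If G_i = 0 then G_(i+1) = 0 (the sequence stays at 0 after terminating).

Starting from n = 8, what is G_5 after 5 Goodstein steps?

11

G_0=8  [base 3] 2·3 + 2  →[3↦4]→  2·4 + 2 = 10  −1 ⇒ G_1=9
G_1=9  [base 4] 2·4 + 1  →[4↦5]→  2·5 + 1 = 11  −1 ⇒ G_2=10
G_2=10  [base 5] 2·5  →[5↦6]→  2·6 = 12  −1 ⇒ G_3=11
G_3=11  [base 6] 6 + 5  →[6↦7]→  7 + 5 = 12  −1 ⇒ G_4=11
G_4=11  [base 7] 7 + 4  →[7↦8]→  8 + 4 = 12  −1 ⇒ G_5=11
G_5=11  [base 8] 8 + 3  →[8↦9]→  9 + 3 = 12  −1 ⇒ G_6=11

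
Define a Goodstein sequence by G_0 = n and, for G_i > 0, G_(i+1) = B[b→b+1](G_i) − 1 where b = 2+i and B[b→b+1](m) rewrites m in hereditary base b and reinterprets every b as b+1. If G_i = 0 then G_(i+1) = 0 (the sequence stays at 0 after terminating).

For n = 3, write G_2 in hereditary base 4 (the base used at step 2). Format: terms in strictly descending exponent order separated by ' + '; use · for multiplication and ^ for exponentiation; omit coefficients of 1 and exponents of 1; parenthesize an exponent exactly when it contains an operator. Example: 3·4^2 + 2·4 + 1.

3

base 2: 3 = 2 + 1; at 3: 3 + 1 = 4; next = 3
base 3: 3 = 3; at 4: 4 = 4; next = 3
base 4: 3 = 3; at 5: 3 = 3; next = 2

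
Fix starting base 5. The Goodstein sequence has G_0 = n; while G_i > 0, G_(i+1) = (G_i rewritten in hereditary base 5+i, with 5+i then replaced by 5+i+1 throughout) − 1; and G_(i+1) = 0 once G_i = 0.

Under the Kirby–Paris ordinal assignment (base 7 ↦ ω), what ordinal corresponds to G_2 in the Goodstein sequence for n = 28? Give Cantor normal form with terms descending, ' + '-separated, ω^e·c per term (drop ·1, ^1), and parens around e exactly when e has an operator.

ω^2 + 1

i=0: 28 = 5^2 + 3 (b=5); 5→6: 6^2 + 3 = 39; 39−1 = 38
i=1: 38 = 6^2 + 2 (b=6); 6→7: 7^2 + 2 = 51; 51−1 = 50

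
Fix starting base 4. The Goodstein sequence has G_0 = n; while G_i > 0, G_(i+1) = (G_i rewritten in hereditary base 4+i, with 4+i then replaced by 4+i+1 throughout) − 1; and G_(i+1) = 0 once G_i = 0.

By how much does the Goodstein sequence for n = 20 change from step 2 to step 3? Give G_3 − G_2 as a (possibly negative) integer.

12

G_0=20  [base 4] 4^2 + 4  →[4↦5]→  5^2 + 5 = 30  −1 ⇒ G_1=29
G_1=29  [base 5] 5^2 + 4  →[5↦6]→  6^2 + 4 = 40  −1 ⇒ G_2=39
G_2=39  [base 6] 6^2 + 3  →[6↦7]→  7^2 + 3 = 52  −1 ⇒ G_3=51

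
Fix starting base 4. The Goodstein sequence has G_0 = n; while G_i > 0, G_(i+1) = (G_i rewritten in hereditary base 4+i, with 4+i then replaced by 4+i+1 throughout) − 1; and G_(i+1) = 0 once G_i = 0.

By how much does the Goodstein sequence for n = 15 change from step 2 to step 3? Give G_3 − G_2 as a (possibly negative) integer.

[0] 15 ≡ 3·4 + 3 (base 4). Lift 5: 18. −1: 17.
[1] 17 ≡ 3·5 + 2 (base 5). Lift 6: 20. −1: 19.
[2] 19 ≡ 3·6 + 1 (base 6). Lift 7: 22. −1: 21.

2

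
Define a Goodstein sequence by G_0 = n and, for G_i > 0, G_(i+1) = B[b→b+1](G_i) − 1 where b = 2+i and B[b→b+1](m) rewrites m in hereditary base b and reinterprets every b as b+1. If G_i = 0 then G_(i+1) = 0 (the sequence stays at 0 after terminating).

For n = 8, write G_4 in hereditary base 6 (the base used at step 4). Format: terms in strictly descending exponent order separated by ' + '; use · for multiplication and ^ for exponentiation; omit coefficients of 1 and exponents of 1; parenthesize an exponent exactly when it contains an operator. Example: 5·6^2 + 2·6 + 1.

G_0=8  [base 2] 2^(2 + 1)  →[2↦3]→  3^(3 + 1) = 81  −1 ⇒ G_1=80
G_1=80  [base 3] 2·3^3 + 2·3^2 + 2·3 + 2  →[3↦4]→  2·4^4 + 2·4^2 + 2·4 + 2 = 554  −1 ⇒ G_2=553
G_2=553  [base 4] 2·4^4 + 2·4^2 + 2·4 + 1  →[4↦5]→  2·5^5 + 2·5^2 + 2·5 + 1 = 6311  −1 ⇒ G_3=6310
G_3=6310  [base 5] 2·5^5 + 2·5^2 + 2·5  →[5↦6]→  2·6^6 + 2·6^2 + 2·6 = 93396  −1 ⇒ G_4=93395
G_4=93395  [base 6] 2·6^6 + 2·6^2 + 6 + 5  →[6↦7]→  2·7^7 + 2·7^2 + 7 + 5 = 1647196  −1 ⇒ G_5=1647195

2·6^6 + 2·6^2 + 6 + 5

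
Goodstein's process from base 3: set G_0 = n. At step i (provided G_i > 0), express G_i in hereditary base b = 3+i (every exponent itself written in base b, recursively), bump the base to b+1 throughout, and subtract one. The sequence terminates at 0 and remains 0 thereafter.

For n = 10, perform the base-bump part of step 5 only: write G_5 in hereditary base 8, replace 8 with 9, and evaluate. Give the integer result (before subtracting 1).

37

G_0=10  [base 3] 3^2 + 1  →[3↦4]→  4^2 + 1 = 17  −1 ⇒ G_1=16
G_1=16  [base 4] 4^2  →[4↦5]→  5^2 = 25  −1 ⇒ G_2=24
G_2=24  [base 5] 4·5 + 4  →[5↦6]→  4·6 + 4 = 28  −1 ⇒ G_3=27
G_3=27  [base 6] 4·6 + 3  →[6↦7]→  4·7 + 3 = 31  −1 ⇒ G_4=30
G_4=30  [base 7] 4·7 + 2  →[7↦8]→  4·8 + 2 = 34  −1 ⇒ G_5=33
G_5=33  [base 8] 4·8 + 1  →[8↦9]→  4·9 + 1 = 37  −1 ⇒ G_6=36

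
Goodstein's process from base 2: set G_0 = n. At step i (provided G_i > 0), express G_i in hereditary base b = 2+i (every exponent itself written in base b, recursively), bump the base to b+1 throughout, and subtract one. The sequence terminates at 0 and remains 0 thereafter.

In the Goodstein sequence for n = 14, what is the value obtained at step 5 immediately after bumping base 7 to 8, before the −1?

134404972

(0) 14|_2 = 2^(2 + 1) + 2^2 + 2 ↦ 3^(3 + 1) + 3^3 + 3|_3 = 111 ⇒ 110
(1) 110|_3 = 3^(3 + 1) + 3^3 + 2 ↦ 4^(4 + 1) + 4^4 + 2|_4 = 1282 ⇒ 1281
(2) 1281|_4 = 4^(4 + 1) + 4^4 + 1 ↦ 5^(5 + 1) + 5^5 + 1|_5 = 18751 ⇒ 18750
(3) 18750|_5 = 5^(5 + 1) + 5^5 ↦ 6^(6 + 1) + 6^6|_6 = 326592 ⇒ 326591
(4) 326591|_6 = 6^(6 + 1) + 5·6^5 + 5·6^4 + 5·6^3 + 5·6^2 + 5·6 + 5 ↦ 7^(7 + 1) + 5·7^5 + 5·7^4 + 5·7^3 + 5·7^2 + 5·7 + 5|_7 = 5862841 ⇒ 5862840
(5) 5862840|_7 = 7^(7 + 1) + 5·7^5 + 5·7^4 + 5·7^3 + 5·7^2 + 5·7 + 4 ↦ 8^(8 + 1) + 5·8^5 + 5·8^4 + 5·8^3 + 5·8^2 + 5·8 + 4|_8 = 134404972 ⇒ 134404971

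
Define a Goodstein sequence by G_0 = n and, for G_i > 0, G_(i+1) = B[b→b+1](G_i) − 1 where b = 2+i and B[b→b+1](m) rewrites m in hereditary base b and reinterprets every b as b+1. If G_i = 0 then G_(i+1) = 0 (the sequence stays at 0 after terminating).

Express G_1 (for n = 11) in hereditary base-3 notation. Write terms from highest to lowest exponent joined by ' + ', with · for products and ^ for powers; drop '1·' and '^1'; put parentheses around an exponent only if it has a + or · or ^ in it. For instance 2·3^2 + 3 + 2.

3^(3 + 1) + 3

i=0: 11 = 2^(2 + 1) + 2 + 1 (b=2); 2→3: 3^(3 + 1) + 3 + 1 = 85; 85−1 = 84
i=1: 84 = 3^(3 + 1) + 3 (b=3); 3→4: 4^(4 + 1) + 4 = 1028; 1028−1 = 1027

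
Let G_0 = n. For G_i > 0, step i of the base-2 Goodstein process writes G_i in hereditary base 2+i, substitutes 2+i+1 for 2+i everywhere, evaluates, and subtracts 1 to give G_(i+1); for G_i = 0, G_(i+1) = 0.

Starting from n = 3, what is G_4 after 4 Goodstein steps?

(0) 3|_2 = 2 + 1 ↦ 3 + 1|_3 = 4 ⇒ 3
(1) 3|_3 = 3 ↦ 4|_4 = 4 ⇒ 3
(2) 3|_4 = 3 ↦ 3|_5 = 3 ⇒ 2
(3) 2|_5 = 2 ↦ 2|_6 = 2 ⇒ 1
(4) 1|_6 = 1 ↦ 1|_7 = 1 ⇒ 0

1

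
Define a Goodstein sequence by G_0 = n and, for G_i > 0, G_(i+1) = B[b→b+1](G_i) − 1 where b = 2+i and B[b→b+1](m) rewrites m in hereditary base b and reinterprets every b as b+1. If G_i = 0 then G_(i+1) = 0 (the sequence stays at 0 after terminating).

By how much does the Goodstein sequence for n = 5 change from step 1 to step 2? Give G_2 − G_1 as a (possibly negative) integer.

G_0 = 5. HB_2(5) = 2^2 + 1. Bump = 28. G_1 = 27.
G_1 = 27. HB_3(27) = 3^3. Bump = 256. G_2 = 255.

228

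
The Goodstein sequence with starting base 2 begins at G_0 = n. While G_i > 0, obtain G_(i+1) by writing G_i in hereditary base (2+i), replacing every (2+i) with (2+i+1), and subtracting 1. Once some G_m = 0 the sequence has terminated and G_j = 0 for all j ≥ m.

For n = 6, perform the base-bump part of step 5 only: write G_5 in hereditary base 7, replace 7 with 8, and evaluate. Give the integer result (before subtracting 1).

187244

step 0: 6 = 2^2 + 2; sub 3 for 2: 3^3 + 3; = 30; G_1 = 30−1 = 29
step 1: 29 = 3^3 + 2; sub 4 for 3: 4^4 + 2; = 258; G_2 = 258−1 = 257
step 2: 257 = 4^4 + 1; sub 5 for 4: 5^5 + 1; = 3126; G_3 = 3126−1 = 3125
step 3: 3125 = 5^5; sub 6 for 5: 6^6; = 46656; G_4 = 46656−1 = 46655
step 4: 46655 = 5·6^5 + 5·6^4 + 5·6^3 + 5·6^2 + 5·6 + 5; sub 7 for 6: 5·7^5 + 5·7^4 + 5·7^3 + 5·7^2 + 5·7 + 5; = 98040; G_5 = 98040−1 = 98039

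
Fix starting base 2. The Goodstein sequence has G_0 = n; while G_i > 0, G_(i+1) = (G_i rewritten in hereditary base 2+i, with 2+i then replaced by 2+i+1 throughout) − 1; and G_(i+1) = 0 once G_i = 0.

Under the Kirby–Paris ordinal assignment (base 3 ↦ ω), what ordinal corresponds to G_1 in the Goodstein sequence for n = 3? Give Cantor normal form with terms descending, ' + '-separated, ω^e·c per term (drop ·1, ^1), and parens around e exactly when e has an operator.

i=0: 3 = 2 + 1 (b=2); 2→3: 3 + 1 = 4; 4−1 = 3
i=1: 3 = 3 (b=3); 3→4: 4 = 4; 4−1 = 3

ω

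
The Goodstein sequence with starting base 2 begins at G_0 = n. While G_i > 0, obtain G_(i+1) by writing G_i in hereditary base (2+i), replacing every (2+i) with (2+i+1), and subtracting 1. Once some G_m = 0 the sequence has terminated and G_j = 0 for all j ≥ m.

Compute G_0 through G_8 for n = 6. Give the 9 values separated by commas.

6 —HB2→ 2^2 + 2 —bump→ 3^3 + 3 = 30 —(−1)→ 29
29 —HB3→ 3^3 + 2 —bump→ 4^4 + 2 = 258 —(−1)→ 257
257 —HB4→ 4^4 + 1 —bump→ 5^5 + 1 = 3126 —(−1)→ 3125
3125 —HB5→ 5^5 —bump→ 6^6 = 46656 —(−1)→ 46655
46655 —HB6→ 5·6^5 + 5·6^4 + 5·6^3 + 5·6^2 + 5·6 + 5 —bump→ 5·7^5 + 5·7^4 + 5·7^3 + 5·7^2 + 5·7 + 5 = 98040 —(−1)→ 98039
98039 —HB7→ 5·7^5 + 5·7^4 + 5·7^3 + 5·7^2 + 5·7 + 4 —bump→ 5·8^5 + 5·8^4 + 5·8^3 + 5·8^2 + 5·8 + 4 = 187244 —(−1)→ 187243
187243 —HB8→ 5·8^5 + 5·8^4 + 5·8^3 + 5·8^2 + 5·8 + 3 —bump→ 5·9^5 + 5·9^4 + 5·9^3 + 5·9^2 + 5·9 + 3 = 332148 —(−1)→ 332147
332147 —HB9→ 5·9^5 + 5·9^4 + 5·9^3 + 5·9^2 + 5·9 + 2 —bump→ 5·10^5 + 5·10^4 + 5·10^3 + 5·10^2 + 5·10 + 2 = 555552 —(−1)→ 555551

6, 29, 257, 3125, 46655, 98039, 187243, 332147, 555551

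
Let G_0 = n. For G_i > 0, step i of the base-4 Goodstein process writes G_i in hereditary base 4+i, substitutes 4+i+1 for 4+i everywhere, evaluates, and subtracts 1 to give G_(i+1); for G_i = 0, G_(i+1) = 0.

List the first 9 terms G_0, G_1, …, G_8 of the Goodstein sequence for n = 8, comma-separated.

base 4: 8 = 2·4; at 5: 2·5 = 10; next = 9
base 5: 9 = 5 + 4; at 6: 6 + 4 = 10; next = 9
base 6: 9 = 6 + 3; at 7: 7 + 3 = 10; next = 9
base 7: 9 = 7 + 2; at 8: 8 + 2 = 10; next = 9
base 8: 9 = 8 + 1; at 9: 9 + 1 = 10; next = 9
base 9: 9 = 9; at 10: 10 = 10; next = 9
base 10: 9 = 9; at 11: 9 = 9; next = 8
base 11: 8 = 8; at 12: 8 = 8; next = 7

8, 9, 9, 9, 9, 9, 9, 8, 7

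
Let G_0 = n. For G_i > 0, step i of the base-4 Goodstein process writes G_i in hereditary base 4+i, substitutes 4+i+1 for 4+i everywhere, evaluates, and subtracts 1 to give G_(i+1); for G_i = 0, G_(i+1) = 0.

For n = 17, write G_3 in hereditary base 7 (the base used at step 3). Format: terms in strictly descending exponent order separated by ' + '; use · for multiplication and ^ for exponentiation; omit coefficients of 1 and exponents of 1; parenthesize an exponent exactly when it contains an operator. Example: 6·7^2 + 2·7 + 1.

17 —HB4→ 4^2 + 1 —bump→ 5^2 + 1 = 26 —(−1)→ 25
25 —HB5→ 5^2 —bump→ 6^2 = 36 —(−1)→ 35
35 —HB6→ 5·6 + 5 —bump→ 5·7 + 5 = 40 —(−1)→ 39
39 —HB7→ 5·7 + 4 —bump→ 5·8 + 4 = 44 —(−1)→ 43

5·7 + 4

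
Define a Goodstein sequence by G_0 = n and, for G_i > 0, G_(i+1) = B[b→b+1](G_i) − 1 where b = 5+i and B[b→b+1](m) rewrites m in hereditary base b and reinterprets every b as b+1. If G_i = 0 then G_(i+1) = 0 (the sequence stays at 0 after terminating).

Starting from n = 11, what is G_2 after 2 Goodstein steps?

13

step 0: 11 = 2·5 + 1; sub 6 for 5: 2·6 + 1; = 13; G_1 = 13−1 = 12
step 1: 12 = 2·6; sub 7 for 6: 2·7; = 14; G_2 = 14−1 = 13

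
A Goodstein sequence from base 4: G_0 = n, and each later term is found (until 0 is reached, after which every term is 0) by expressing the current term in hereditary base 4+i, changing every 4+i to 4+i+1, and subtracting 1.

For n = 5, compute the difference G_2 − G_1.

0

G_0 = 5. HB_4(5) = 4 + 1. Bump = 6. G_1 = 5.
G_1 = 5. HB_5(5) = 5. Bump = 6. G_2 = 5.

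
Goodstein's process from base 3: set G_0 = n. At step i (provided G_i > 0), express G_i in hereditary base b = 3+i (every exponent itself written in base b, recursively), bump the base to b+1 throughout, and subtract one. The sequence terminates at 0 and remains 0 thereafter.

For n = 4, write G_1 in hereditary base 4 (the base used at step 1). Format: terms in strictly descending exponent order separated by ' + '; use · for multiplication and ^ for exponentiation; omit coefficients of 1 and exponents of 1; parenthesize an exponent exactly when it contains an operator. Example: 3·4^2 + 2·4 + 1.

4

4 —HB3→ 3 + 1 —bump→ 4 + 1 = 5 —(−1)→ 4
4 —HB4→ 4 —bump→ 5 = 5 —(−1)→ 4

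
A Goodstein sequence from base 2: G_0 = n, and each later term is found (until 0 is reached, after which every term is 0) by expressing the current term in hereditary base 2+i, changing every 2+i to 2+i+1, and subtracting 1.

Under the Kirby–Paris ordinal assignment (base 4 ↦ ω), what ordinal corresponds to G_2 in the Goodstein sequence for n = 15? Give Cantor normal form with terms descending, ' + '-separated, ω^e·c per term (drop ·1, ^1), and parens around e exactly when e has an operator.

ω^(ω + 1) + ω^ω + 3

G_0 = 15. HB_2(15) = 2^(2 + 1) + 2^2 + 2 + 1. Bump = 112. G_1 = 111.
G_1 = 111. HB_3(111) = 3^(3 + 1) + 3^3 + 3. Bump = 1284. G_2 = 1283.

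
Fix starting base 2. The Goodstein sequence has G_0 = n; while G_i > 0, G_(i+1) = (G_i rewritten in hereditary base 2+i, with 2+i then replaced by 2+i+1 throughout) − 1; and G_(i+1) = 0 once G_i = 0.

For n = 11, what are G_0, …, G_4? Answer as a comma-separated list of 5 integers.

i=0: 11 = 2^(2 + 1) + 2 + 1 (b=2); 2→3: 3^(3 + 1) + 3 + 1 = 85; 85−1 = 84
i=1: 84 = 3^(3 + 1) + 3 (b=3); 3→4: 4^(4 + 1) + 4 = 1028; 1028−1 = 1027
i=2: 1027 = 4^(4 + 1) + 3 (b=4); 4→5: 5^(5 + 1) + 3 = 15628; 15628−1 = 15627
i=3: 15627 = 5^(5 + 1) + 2 (b=5); 5→6: 6^(6 + 1) + 2 = 279938; 279938−1 = 279937

11, 84, 1027, 15627, 279937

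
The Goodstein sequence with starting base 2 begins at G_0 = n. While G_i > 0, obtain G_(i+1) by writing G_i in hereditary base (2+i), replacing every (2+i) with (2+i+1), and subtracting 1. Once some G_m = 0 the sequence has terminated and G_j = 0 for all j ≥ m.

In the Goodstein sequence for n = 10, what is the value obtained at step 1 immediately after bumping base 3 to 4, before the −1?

base 2: 10 = 2^(2 + 1) + 2; at 3: 3^(3 + 1) + 3 = 84; next = 83
base 3: 83 = 3^(3 + 1) + 2; at 4: 4^(4 + 1) + 2 = 1026; next = 1025

1026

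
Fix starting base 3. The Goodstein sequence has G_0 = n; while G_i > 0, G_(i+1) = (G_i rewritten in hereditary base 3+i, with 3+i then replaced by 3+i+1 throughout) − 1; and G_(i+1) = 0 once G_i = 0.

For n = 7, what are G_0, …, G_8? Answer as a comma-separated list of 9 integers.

7, 8, 9, 9, 9, 9, 9, 9, 8

base 3: 7 = 2·3 + 1; at 4: 2·4 + 1 = 9; next = 8
base 4: 8 = 2·4; at 5: 2·5 = 10; next = 9
base 5: 9 = 5 + 4; at 6: 6 + 4 = 10; next = 9
base 6: 9 = 6 + 3; at 7: 7 + 3 = 10; next = 9
base 7: 9 = 7 + 2; at 8: 8 + 2 = 10; next = 9
base 8: 9 = 8 + 1; at 9: 9 + 1 = 10; next = 9
base 9: 9 = 9; at 10: 10 = 10; next = 9
base 10: 9 = 9; at 11: 9 = 9; next = 8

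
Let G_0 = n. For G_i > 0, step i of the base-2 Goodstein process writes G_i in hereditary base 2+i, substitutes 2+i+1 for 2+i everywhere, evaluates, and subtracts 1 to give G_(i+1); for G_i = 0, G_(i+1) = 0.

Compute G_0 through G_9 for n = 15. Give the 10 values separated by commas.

G_0 = 15. HB_2(15) = 2^(2 + 1) + 2^2 + 2 + 1. Bump = 112. G_1 = 111.
G_1 = 111. HB_3(111) = 3^(3 + 1) + 3^3 + 3. Bump = 1284. G_2 = 1283.
G_2 = 1283. HB_4(1283) = 4^(4 + 1) + 4^4 + 3. Bump = 18753. G_3 = 18752.
G_3 = 18752. HB_5(18752) = 5^(5 + 1) + 5^5 + 2. Bump = 326594. G_4 = 326593.
G_4 = 326593. HB_6(326593) = 6^(6 + 1) + 6^6 + 1. Bump = 6588345. G_5 = 6588344.
G_5 = 6588344. HB_7(6588344) = 7^(7 + 1) + 7^7. Bump = 150994944. G_6 = 150994943.
G_6 = 150994943. HB_8(150994943) = 8^(8 + 1) + 7·8^7 + 7·8^6 + 7·8^5 + 7·8^4 + 7·8^3 + 7·8^2 + 7·8 + 7. Bump = 3524450281. G_7 = 3524450280.
G_7 = 3524450280. HB_9(3524450280) = 9^(9 + 1) + 7·9^7 + 7·9^6 + 7·9^5 + 7·9^4 + 7·9^3 + 7·9^2 + 7·9 + 6. Bump = 100077777776. G_8 = 100077777775.
G_8 = 100077777775. HB_10(100077777775) = 10^(10 + 1) + 7·10^7 + 7·10^6 + 7·10^5 + 7·10^4 + 7·10^3 + 7·10^2 + 7·10 + 5. Bump = 3138578427935. G_9 = 3138578427934.

15, 111, 1283, 18752, 326593, 6588344, 150994943, 3524450280, 100077777775, 3138578427934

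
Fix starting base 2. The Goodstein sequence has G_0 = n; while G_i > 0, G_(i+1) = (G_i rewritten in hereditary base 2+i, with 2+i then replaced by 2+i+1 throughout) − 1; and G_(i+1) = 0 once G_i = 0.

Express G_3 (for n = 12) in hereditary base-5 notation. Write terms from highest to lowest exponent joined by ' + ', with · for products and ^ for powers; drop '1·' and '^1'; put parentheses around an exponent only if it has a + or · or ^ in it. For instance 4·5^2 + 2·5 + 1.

5^(5 + 1) + 2·5^2 + 2·5

[0] 12 ≡ 2^(2 + 1) + 2^2 (base 2). Lift 3: 108. −1: 107.
[1] 107 ≡ 3^(3 + 1) + 2·3^2 + 2·3 + 2 (base 3). Lift 4: 1066. −1: 1065.
[2] 1065 ≡ 4^(4 + 1) + 2·4^2 + 2·4 + 1 (base 4). Lift 5: 15686. −1: 15685.
[3] 15685 ≡ 5^(5 + 1) + 2·5^2 + 2·5 (base 5). Lift 6: 280020. −1: 280019.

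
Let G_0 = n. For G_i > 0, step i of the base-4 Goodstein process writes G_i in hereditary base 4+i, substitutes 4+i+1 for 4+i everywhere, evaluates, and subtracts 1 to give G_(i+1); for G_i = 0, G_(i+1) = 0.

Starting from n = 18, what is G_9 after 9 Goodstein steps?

(0) 18|_4 = 4^2 + 2 ↦ 5^2 + 2|_5 = 27 ⇒ 26
(1) 26|_5 = 5^2 + 1 ↦ 6^2 + 1|_6 = 37 ⇒ 36
(2) 36|_6 = 6^2 ↦ 7^2|_7 = 49 ⇒ 48
(3) 48|_7 = 6·7 + 6 ↦ 6·8 + 6|_8 = 54 ⇒ 53
(4) 53|_8 = 6·8 + 5 ↦ 6·9 + 5|_9 = 59 ⇒ 58
(5) 58|_9 = 6·9 + 4 ↦ 6·10 + 4|_10 = 64 ⇒ 63
(6) 63|_10 = 6·10 + 3 ↦ 6·11 + 3|_11 = 69 ⇒ 68
(7) 68|_11 = 6·11 + 2 ↦ 6·12 + 2|_12 = 74 ⇒ 73
(8) 73|_12 = 6·12 + 1 ↦ 6·13 + 1|_13 = 79 ⇒ 78

78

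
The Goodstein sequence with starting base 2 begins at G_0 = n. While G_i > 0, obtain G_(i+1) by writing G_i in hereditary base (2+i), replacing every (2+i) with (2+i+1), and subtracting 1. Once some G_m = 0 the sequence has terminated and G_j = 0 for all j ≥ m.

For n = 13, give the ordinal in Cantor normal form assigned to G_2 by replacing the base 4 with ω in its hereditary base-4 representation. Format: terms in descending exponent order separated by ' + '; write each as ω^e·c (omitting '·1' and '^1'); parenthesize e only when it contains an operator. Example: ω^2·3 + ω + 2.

base 2: 13 = 2^(2 + 1) + 2^2 + 1; at 3: 3^(3 + 1) + 3^3 + 1 = 109; next = 108
base 3: 108 = 3^(3 + 1) + 3^3; at 4: 4^(4 + 1) + 4^4 = 1280; next = 1279
base 4: 1279 = 4^(4 + 1) + 3·4^3 + 3·4^2 + 3·4 + 3; at 5: 5^(5 + 1) + 3·5^3 + 3·5^2 + 3·5 + 3 = 16093; next = 16092

ω^(ω + 1) + ω^3·3 + ω^2·3 + ω·3 + 3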